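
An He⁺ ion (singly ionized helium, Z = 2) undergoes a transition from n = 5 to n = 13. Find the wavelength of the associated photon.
668.42 nm

First, find the transition energy using E_n = -13.6057 Z² / n² eV:
E_5 = -13.6057 × 2² / 5² = -2.176912 eV
E_13 = -13.6057 × 2² / 13² = -0.322028 eV

Photon energy: |ΔE| = |E_13 - E_5| = 1.854884 eV

Convert to wavelength using E = hc/λ with hc = 1239.84 eV·nm:
λ = hc/E = 1239.84 eV·nm / 1.854884 eV
λ = 668.42 nm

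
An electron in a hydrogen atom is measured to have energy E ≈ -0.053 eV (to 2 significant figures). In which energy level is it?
n = 16

The exact energy levels follow E_n = -13.6057 eV / n².

The measured value (-0.053 eV) is reported to only 2 significant figures, so we must test candidate n values and see which one matches to that precision.

Candidate energies:
  n = 14:  E = -13.6057/14² = -0.06942 eV
  n = 15:  E = -13.6057/15² = -0.06047 eV
  n = 16:  E = -13.6057/16² = -0.05315 eV  ← matches
  n = 17:  E = -13.6057/17² = -0.04708 eV
  n = 18:  E = -13.6057/18² = -0.04199 eV

Checking against the measurement of -0.053 eV (2 sig figs), only n = 16 agrees:
E_16 = -0.05315 eV, which rounds to -0.053 eV ✓

Therefore n = 16.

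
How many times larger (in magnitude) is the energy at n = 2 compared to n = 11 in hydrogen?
30.250

Using E_n = -13.6057 Z² / n² eV with Z = 1:

E_2 = -13.6057 / 2² = -13.6057 / 4 = -3.401425000 eV
E_11 = -13.6057 / 11² = -13.6057 / 121 = -0.112443802 eV

The ratio is:
E_2/E_11 = (-3.401425000) / (-0.112443802)
E_2/E_11 = (-13.6057/4) / (-13.6057/121)
E_2/E_11 = 121/4
E_2/E_11 = 30.250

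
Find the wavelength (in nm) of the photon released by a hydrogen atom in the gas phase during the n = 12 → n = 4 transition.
1640.27724 nm

First, find the transition energy using E_n = -13.6057 / n² eV:
E_12 = -13.6057 / 12² = -0.09448402778 eV
E_4 = -13.6057 / 4² = -0.85035625000 eV

Photon energy: |ΔE| = |E_4 - E_12| = 0.75587222222 eV

Convert to wavelength using E = hc/λ with hc = 1239.84 eV·nm:
λ = hc/E = 1239.84 eV·nm / 0.75587222222 eV
λ = 1640.27724 nm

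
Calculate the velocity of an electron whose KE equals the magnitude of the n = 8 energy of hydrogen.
2.73e+05 m/s (or 0.09% of c)

The binding energy at n = 8 for hydrogen is:
E_8 = -13.6057/8² = -0.212589 eV
|E_8| = 0.212589 eV

Convert to Joules:
KE = 0.212589 eV × (1.602177 × 10⁻¹⁹ J/eV) = 3.4061e-20 J

Using KE = ½mv²:
v = √(2·KE/m_e)
v = √(2 × 3.4061e-20 J / 9.10938 × 10⁻³¹ kg)
v = 2.73e+05 m/s

This is approximately 0.09% the speed of light.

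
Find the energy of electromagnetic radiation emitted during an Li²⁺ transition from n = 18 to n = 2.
30.234889 eV

The energy levels are E_n = -13.6057 Z² eV / n².

Energy at n = 18: E_18 = -13.6057 × 3² / 18² = -0.377936111 eV
Energy at n = 2: E_2 = -13.6057 × 3² / 2² = -30.612825000 eV

For emission (electron falling to lower state), the photon energy is:
E_photon = E_18 - E_2 = |-0.377936111 - (-30.612825000)|
E_photon = 30.234889 eV

This energy is carried away by the emitted photon.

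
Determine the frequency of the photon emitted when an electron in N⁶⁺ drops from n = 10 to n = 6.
2.87e+15 Hz

First, find the transition energy:
E_10 = -13.6057 × 7² / 10² = -6.66679 eV
E_6 = -13.6057 × 7² / 6² = -18.51887 eV
|ΔE| = |E_6 - E_10| = 11.85208 eV

Convert to Joules: E = 11.85208 eV × (1.602177 × 10⁻¹⁹ J/eV) = 1.8989e-18 J

Using E = hf:
f = E/h = 1.8989e-18 J / (6.62607 × 10⁻³⁴ J·s)
f = 2.87e+15 Hz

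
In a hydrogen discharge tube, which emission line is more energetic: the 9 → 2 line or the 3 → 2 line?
9 → 2

Calculate the energy for each transition:

Transition 9 → 2:
ΔE₁ = |E_2 - E_9| = |-13.6057/2² - (-13.6057/9²)|
ΔE₁ = |-3.40142500000 - (-0.16797160494)| = 3.23345340 eV

Transition 3 → 2:
ΔE₂ = |E_2 - E_3| = |-13.6057/2² - (-13.6057/3²)|
ΔE₂ = |-3.40142500000 - (-1.51174444444)| = 1.88968056 eV

Since 3.23345340 eV > 1.88968056 eV, the transition 9 → 2 emits the more energetic photon.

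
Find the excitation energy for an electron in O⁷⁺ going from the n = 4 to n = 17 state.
51.410 eV

The energy levels of a hydrogen-like atom are E_n = -13.6057 Z² eV / n².

Energy at n = 4: E_4 = -13.6057 × 8² / 4² = -54.422800 eV
Energy at n = 17: E_17 = -13.6057 × 8² / 17² = -3.013027 eV

The excitation energy is the difference:
ΔE = E_17 - E_4
ΔE = -3.013027 - (-54.422800)
ΔE = 51.410 eV

Since this is positive, energy must be absorbed (photon absorption).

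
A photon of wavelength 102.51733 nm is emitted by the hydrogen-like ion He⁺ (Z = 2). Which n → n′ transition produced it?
n = 6 → n = 2

First, find the photon energy from the wavelength (hc = 1239.84 eV·nm):
E = hc/λ = 1239.84 eV·nm / 102.51733 nm = 12.093955 eV

The energy levels of He⁺ satisfy E_n = -13.6057 × 2² / n² eV, so an emission n_i → n_f releases
ΔE = 13.6057 × 2² × (1/n_f² − 1/n_i²) eV.

Setting ΔE equal to the photon energy:
1/n_f² − 1/n_i² = 12.093955 / (13.6057 × 2²) = 0.22222221

Since 1/n_i² must be positive, we need 1/n_f² > 0.22222221, i.e. n_f ≤ 2. For each allowed n_f, solve n_i = (1/n_f² − 0.22222221)^(−1/2) and check whether it is a whole number:
  n_f = 1: 1/n_i² = 1.00000000 − 0.22222221 = 0.77777779 → n_i = 1.134  (not an integer) ✗
  n_f = 2: 1/n_i² = 0.25000000 − 0.22222221 = 0.02777779 → n_i = 6.000  → integer, n_i = 6 ✓

Only n_f = 2 gives an integer upper level, n_i = 6.

The transition is from n = 6 to n = 2 (emission).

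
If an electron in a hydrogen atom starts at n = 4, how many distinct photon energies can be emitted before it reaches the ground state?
6

The electron can occupy levels n = 1, 2, ..., 4 during de-excitation — that is m = 4 - 1 + 1 = 4 distinct levels.

The number of distinct spectral lines equals the number of ways to choose 2 of these m levels (each pair gives one possible emission transition):

Number of lines = m(m-1)/2 = 4×3/2 = 6

These correspond to all possible transitions between the 4 levels:
4 → 3, 4 → 2, 4 → 1, 3 → 2, 3 → 1, 2 → 1

Each transition produces a photon with a unique energy (and thus wavelength). This count does not depend on Z.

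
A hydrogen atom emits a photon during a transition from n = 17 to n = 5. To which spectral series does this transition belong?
Pfund series

The spectral series in hydrogen are named based on the final (lower) energy level:
- Lyman series: n_final = 1 (ultraviolet)
- Balmer series: n_final = 2 (visible/near-UV)
- Paschen series: n_final = 3 (infrared)
- Brackett series: n_final = 4 (infrared)
- Pfund series: n_final = 5 (far infrared)

Since this transition ends at n = 5, it belongs to the Pfund series.

For reference, this 17 → 5 line has photon energy
ΔE = 13.6057 eV × (1/5² - 1/17²) = 0.49714945329 eV,
corresponding to wavelength λ = hc/ΔE = 1239.84 eV·nm / 0.49714945329 eV = 2493.89795 nm in the far infrared region.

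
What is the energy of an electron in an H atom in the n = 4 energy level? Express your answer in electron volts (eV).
-0.850356 eV

The energy levels of a hydrogen-like atom are given by:
E_n = -13.6057 eV / n²

For n = 4:
E_4 = -13.6057 eV / 4²
E_4 = -13.6057 eV / 16
E_4 = -0.850356 eV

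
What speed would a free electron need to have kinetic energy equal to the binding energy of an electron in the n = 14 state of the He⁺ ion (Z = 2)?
3.125e+05 m/s (or 0.104% of c)

The binding energy at n = 14 for He⁺ is:
E_14 = -13.6057 × 2²/14² = -0.2776673 eV
|E_14| = 0.2776673 eV

Convert to Joules:
KE = 0.2776673 eV × (1.602177 × 10⁻¹⁹ J/eV) = 4.44872e-20 J

Using KE = ½mv²:
v = √(2·KE/m_e)
v = √(2 × 4.44872e-20 J / 9.10938 × 10⁻³¹ kg)
v = 3.125e+05 m/s

This is approximately 0.104% the speed of light.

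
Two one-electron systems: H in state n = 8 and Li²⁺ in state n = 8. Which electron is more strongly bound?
Li²⁺ at n = 8 (E = -1.913 eV)

Using E_n = -13.6057 Z² / n² eV:

H (Z = 1) at n = 8:
E = -13.6057 × 1² / 8² = -13.6057 × 1 / 64 = -0.212589 eV

Li²⁺ (Z = 3) at n = 8:
E = -13.6057 × 3² / 8² = -13.6057 × 9 / 64 = -1.913302 eV

Since -1.913302 eV < -0.212589 eV,
Li²⁺ at n = 8 is more tightly bound (requires more energy to ionize).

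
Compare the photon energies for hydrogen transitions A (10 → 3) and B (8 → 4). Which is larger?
10 → 3

Calculate the energy for each transition:

Transition 10 → 3:
ΔE₁ = |E_3 - E_10| = |-13.6057/3² - (-13.6057/10²)|
ΔE₁ = |-1.5117444444 - (-0.1360570000)| = 1.3756874 eV

Transition 8 → 4:
ΔE₂ = |E_4 - E_8| = |-13.6057/4² - (-13.6057/8²)|
ΔE₂ = |-0.8503562500 - (-0.2125890625)| = 0.6377672 eV

Since 1.3756874 eV > 0.6377672 eV, the transition 10 → 3 emits the more energetic photon.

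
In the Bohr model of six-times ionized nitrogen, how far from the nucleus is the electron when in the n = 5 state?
0.1890 nm (or 1.8899 Å)

The Bohr radius formula is:
r_n = n² a₀ / Z

where a₀ = 0.0529177 nm is the Bohr radius.

For N⁶⁺ (Z = 7) at n = 5:
r_5 = 5² × 0.0529177 nm / 7
r_5 = 25 × 0.0529177 nm / 7
r_5 = 1.32294 nm / 7
r_5 = 0.1890 nm

The electron orbits at approximately 0.1890 nm from the nucleus.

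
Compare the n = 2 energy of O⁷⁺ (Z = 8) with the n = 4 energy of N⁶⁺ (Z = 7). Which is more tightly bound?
O⁷⁺ at n = 2 (E = -217.691 eV)

Using E_n = -13.6057 Z² / n² eV:

O⁷⁺ (Z = 8) at n = 2:
E = -13.6057 × 8² / 2² = -13.6057 × 64 / 4 = -217.691200 eV

N⁶⁺ (Z = 7) at n = 4:
E = -13.6057 × 7² / 4² = -13.6057 × 49 / 16 = -41.667456 eV

Since -217.691200 eV < -41.667456 eV,
O⁷⁺ at n = 2 is more tightly bound (requires more energy to ionize).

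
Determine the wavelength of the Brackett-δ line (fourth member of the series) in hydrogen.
1944.03228 nm

The lines of a series are numbered from the longest wavelength (smallest ΔE) outward; the fourth line is the transition from n = n_f + 4 to n_f.
The Brackett series has all transitions ending at n_f = 4.

For H, the fourth line (δ-line) is the jump from n = 8 to n = 4:
E_8 = -13.6057 / 8² = -0.21258906250 eV
E_4 = -13.6057 / 4² = -0.85035625000 eV
ΔE = E_8 - E_4 = 0.63776718750 eV

λ = hc/E = 1239.84 eV·nm / 0.63776718750 eV
λ = 1944.03228 nm

This is the δ-line of the Brackett series in H.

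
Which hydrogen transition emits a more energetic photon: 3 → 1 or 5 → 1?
5 → 1

Calculate the energy for each transition:

Transition 3 → 1:
ΔE₁ = |E_1 - E_3| = |-13.6057/1² - (-13.6057/3²)|
ΔE₁ = |-13.60570000000 - (-1.51174444444)| = 12.09395556 eV

Transition 5 → 1:
ΔE₂ = |E_1 - E_5| = |-13.6057/1² - (-13.6057/5²)|
ΔE₂ = |-13.60570000000 - (-0.54422800000)| = 13.06147200 eV

Since 13.06147200 eV > 12.09395556 eV, the transition 5 → 1 emits the more energetic photon.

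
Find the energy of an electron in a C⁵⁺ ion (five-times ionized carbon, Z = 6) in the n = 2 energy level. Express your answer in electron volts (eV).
-122.451300 eV

The energy levels of a hydrogen-like atom are given by:
E_n = -13.6057 Z² / n² eV  (with Z = 6 for C⁵⁺)

For n = 2:
E_2 = -13.6057 × 6² / 2²
E_2 = -13.6057 × 36 / 4
E_2 = -122.451300 eV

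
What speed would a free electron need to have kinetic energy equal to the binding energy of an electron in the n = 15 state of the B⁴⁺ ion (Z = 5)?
7.2923e+05 m/s (or 0.2432% of c)

The binding energy at n = 15 for B⁴⁺ is:
E_15 = -13.6057 × 5²/15² = -1.5117444 eV
|E_15| = 1.5117444 eV

Convert to Joules:
KE = 1.5117444 eV × (1.602177 × 10⁻¹⁹ J/eV) = 2.422082e-19 J

Using KE = ½mv²:
v = √(2·KE/m_e)
v = √(2 × 2.422082e-19 J / 9.10938 × 10⁻³¹ kg)
v = 7.2923e+05 m/s

This is approximately 0.2432% the speed of light.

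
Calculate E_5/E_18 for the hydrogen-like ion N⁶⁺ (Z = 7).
12.96000

Using E_n = -13.6057 Z² / n² eV with Z = 7:

E_5 = -13.6057 × 7² / 5² = -666.6793 / 25 = -26.66717200000 eV
E_18 = -13.6057 × 7² / 18² = -666.6793 / 324 = -2.05765216049 eV

The ratio is:
E_5/E_18 = (-26.66717200000) / (-2.05765216049)
E_5/E_18 = (-666.6793/25) / (-666.6793/324)
E_5/E_18 = 324/25
E_5/E_18 = 12.96000
(Note: the Z² factors cancel in the ratio.)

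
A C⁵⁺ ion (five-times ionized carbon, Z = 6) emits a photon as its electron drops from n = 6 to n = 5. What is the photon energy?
5.9865 eV

The energy levels are E_n = -13.6057 Z² eV / n².

Energy at n = 6: E_6 = -13.6057 × 6² / 6² = -13.6057000 eV
Energy at n = 5: E_5 = -13.6057 × 6² / 5² = -19.5922080 eV

For emission (electron falling to lower state), the photon energy is:
E_photon = E_6 - E_5 = |-13.6057000 - (-19.5922080)|
E_photon = 5.9865 eV

This energy is carried away by the emitted photon.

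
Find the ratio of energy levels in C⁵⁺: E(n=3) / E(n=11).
13.444444

Using E_n = -13.6057 Z² / n² eV with Z = 6:

E_3 = -13.6057 × 6² / 3² = -489.8052 / 9 = -54.422800000000 eV
E_11 = -13.6057 × 6² / 11² = -489.8052 / 121 = -4.047976859504 eV

The ratio is:
E_3/E_11 = (-54.422800000000) / (-4.047976859504)
E_3/E_11 = (-489.8052/9) / (-489.8052/121)
E_3/E_11 = 121/9
E_3/E_11 = 13.444444
(Note: the Z² factors cancel in the ratio.)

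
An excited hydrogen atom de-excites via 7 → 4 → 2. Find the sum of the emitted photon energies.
3.12376 eV

The energy levels of hydrogen are E_n = -13.6057 / n² eV.

First transition (7 → 4):
ΔE₁ = |E_4 - E_7|
ΔE₁ = |-0.85035625000 - (-0.27766734694)| = 0.57268890 eV

Second transition (4 → 2):
ΔE₂ = |E_2 - E_4|
ΔE₂ = |-3.40142500000 - (-0.85035625000)| = 2.55106875 eV

Total energy released:
E_total = ΔE₁ + ΔE₂ = 0.57268890 + 2.55106875 = 3.12376 eV

Note: This equals the direct transition 7 → 2: 3.12376 eV ✓
Energy is conserved regardless of the path taken.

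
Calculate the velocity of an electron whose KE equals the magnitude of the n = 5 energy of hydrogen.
4.38e+05 m/s (or 0.1459% of c)

The binding energy at n = 5 for hydrogen is:
E_5 = -13.6057/5² = -0.544228 eV
|E_5| = 0.544228 eV

Convert to Joules:
KE = 0.544228 eV × (1.602177 × 10⁻¹⁹ J/eV) = 8.7195e-20 J

Using KE = ½mv²:
v = √(2·KE/m_e)
v = √(2 × 8.7195e-20 J / 9.10938 × 10⁻³¹ kg)
v = 4.38e+05 m/s

This is approximately 0.1459% the speed of light.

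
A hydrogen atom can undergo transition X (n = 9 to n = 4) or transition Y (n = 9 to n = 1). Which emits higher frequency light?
9 → 1

Calculate the energy for each transition:

Transition 9 → 4:
ΔE₁ = |E_4 - E_9| = |-13.6057/4² - (-13.6057/9²)|
ΔE₁ = |-0.850356250 - (-0.167971605)| = 0.682385 eV

Transition 9 → 1:
ΔE₂ = |E_1 - E_9| = |-13.6057/1² - (-13.6057/9²)|
ΔE₂ = |-13.605700000 - (-0.167971605)| = 13.437728 eV

Since 13.437728 eV > 0.682385 eV, the transition 9 → 1 emits the more energetic photon.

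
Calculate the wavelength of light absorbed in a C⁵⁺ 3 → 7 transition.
27.9075 nm

First, find the transition energy using E_n = -13.6057 Z² / n² eV:
E_3 = -13.6057 × 6² / 3² = -54.422800 eV
E_7 = -13.6057 × 6² / 7² = -9.996024 eV

Photon energy: |ΔE| = |E_7 - E_3| = 44.426776 eV

Convert to wavelength using E = hc/λ with hc = 1239.84 eV·nm:
λ = hc/E = 1239.84 eV·nm / 44.426776 eV
λ = 27.9075 nm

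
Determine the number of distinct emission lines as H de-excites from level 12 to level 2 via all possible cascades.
55

The electron can occupy levels n = 2, 3, ..., 12 during de-excitation — that is m = 12 - 2 + 1 = 11 distinct levels.

The number of distinct spectral lines equals the number of ways to choose 2 of these m levels (each pair gives one possible emission transition):

Number of lines = m(m-1)/2 = 11×10/2 = 55

These correspond to all possible transitions between the 11 levels:
12 → 11, 12 → 10, 12 → 9, 12 → 8, 12 → 7, 12 → 6, 12 → 5, 12 → 4...

Each transition produces a photon with a unique energy (and thus wavelength). This count does not depend on Z.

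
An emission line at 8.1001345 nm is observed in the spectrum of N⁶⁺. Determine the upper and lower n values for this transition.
n = 7 → n = 2

First, find the photon energy from the wavelength (hc = 1239.84 eV·nm):
E = hc/λ = 1239.84 eV·nm / 8.1001345 nm = 153.06413 eV

The energy levels of N⁶⁺ satisfy E_n = -13.6057 × 7² / n² eV, so an emission n_i → n_f releases
ΔE = 13.6057 × 7² × (1/n_f² − 1/n_i²) eV.

Setting ΔE equal to the photon energy:
1/n_f² − 1/n_i² = 153.06413 / (13.6057 × 7²) = 0.22959184

Since 1/n_i² must be positive, we need 1/n_f² > 0.22959184, i.e. n_f ≤ 2. For each allowed n_f, solve n_i = (1/n_f² − 0.22959184)^(−1/2) and check whether it is a whole number:
  n_f = 1: 1/n_i² = 1.00000000 − 0.22959184 = 0.77040816 → n_i = 1.139  (not an integer) ✗
  n_f = 2: 1/n_i² = 0.25000000 − 0.22959184 = 0.02040816 → n_i = 7.000  → integer, n_i = 7 ✓

Only n_f = 2 gives an integer upper level, n_i = 7.

The transition is from n = 7 to n = 2 (emission).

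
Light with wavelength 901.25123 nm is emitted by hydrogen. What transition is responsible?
n = 10 → n = 3

First, find the photon energy from the wavelength (hc = 1239.84 eV·nm):
E = hc/λ = 1239.84 eV·nm / 901.25123 nm = 1.3756874 eV

The energy levels of hydrogen satisfy E_n = -13.6057 / n² eV, so an emission n_i → n_f releases
ΔE = 13.6057 × (1/n_f² − 1/n_i²) eV.

Setting ΔE equal to the photon energy:
1/n_f² − 1/n_i² = 1.3756874 / 13.6057 = 0.10111111

Since 1/n_i² must be positive, we need 1/n_f² > 0.10111111, i.e. n_f ≤ 3. For each allowed n_f, solve n_i = (1/n_f² − 0.10111111)^(−1/2) and check whether it is a whole number:
  n_f = 1: 1/n_i² = 1.00000000 − 0.10111111 = 0.89888889 → n_i = 1.055  (not an integer) ✗
  n_f = 2: 1/n_i² = 0.25000000 − 0.10111111 = 0.14888889 → n_i = 2.592  (not an integer) ✗
  n_f = 3: 1/n_i² = 0.11111111 − 0.10111111 = 0.01000000 → n_i = 10.000  → integer, n_i = 10 ✓

Only n_f = 3 gives an integer upper level, n_i = 10.

The transition is from n = 10 to n = 3 (emission).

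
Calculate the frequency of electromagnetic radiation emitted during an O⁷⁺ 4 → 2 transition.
3.9478e+16 Hz

First, find the transition energy:
E_4 = -13.6057 × 8² / 4² = -54.42280 eV
E_2 = -13.6057 × 8² / 2² = -217.69120 eV
|ΔE| = |E_2 - E_4| = 163.26840 eV

Convert to Joules: E = 163.26840 eV × (1.602177 × 10⁻¹⁹ J/eV) = 2.615849e-17 J

Using E = hf:
f = E/h = 2.615849e-17 J / (6.62607 × 10⁻³⁴ J·s)
f = 3.9478e+16 Hz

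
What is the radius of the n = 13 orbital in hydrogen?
8.943095 nm (or 89.430948 Å)

The Bohr radius formula is:
r_n = n² a₀ / Z

where a₀ = 0.052917721 nm is the Bohr radius.

For H (Z = 1) at n = 13:
r_13 = 13² × 0.052917721 nm / 1
r_13 = 169 × 0.052917721 nm / 1
r_13 = 8.9430948 nm / 1
r_13 = 8.943095 nm

The electron orbits at approximately 8.943095 nm from the nucleus.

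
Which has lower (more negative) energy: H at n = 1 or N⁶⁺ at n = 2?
N⁶⁺ at n = 2 (E = -166.66983 eV)

Using E_n = -13.6057 Z² / n² eV:

H (Z = 1) at n = 1:
E = -13.6057 × 1² / 1² = -13.6057 × 1 / 1 = -13.60570000 eV

N⁶⁺ (Z = 7) at n = 2:
E = -13.6057 × 7² / 2² = -13.6057 × 49 / 4 = -166.66982500 eV

Since -166.66982500 eV < -13.60570000 eV,
N⁶⁺ at n = 2 is more tightly bound (requires more energy to ionize).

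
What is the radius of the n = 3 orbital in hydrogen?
0.476260 nm (or 4.762595 Å)

The Bohr radius formula is:
r_n = n² a₀ / Z

where a₀ = 0.052917721 nm is the Bohr radius.

For H (Z = 1) at n = 3:
r_3 = 3² × 0.052917721 nm / 1
r_3 = 9 × 0.052917721 nm / 1
r_3 = 0.4762595 nm / 1
r_3 = 0.476260 nm

The electron orbits at approximately 0.476260 nm from the nucleus.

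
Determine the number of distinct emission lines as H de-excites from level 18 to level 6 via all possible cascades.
78

The electron can occupy levels n = 6, 7, ..., 18 during de-excitation — that is m = 18 - 6 + 1 = 13 distinct levels.

The number of distinct spectral lines equals the number of ways to choose 2 of these m levels (each pair gives one possible emission transition):

Number of lines = m(m-1)/2 = 13×12/2 = 78

These correspond to all possible transitions between the 13 levels:
18 → 17, 18 → 16, 18 → 15, 18 → 14, 18 → 13, 18 → 12, 18 → 11, 18 → 10...

Each transition produces a photon with a unique energy (and thus wavelength). This count does not depend on Z.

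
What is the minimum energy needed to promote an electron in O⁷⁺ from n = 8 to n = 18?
10.9182 eV

The energy levels of a hydrogen-like atom are E_n = -13.6057 Z² eV / n².

Energy at n = 8: E_8 = -13.6057 × 8² / 8² = -13.6057000 eV
Energy at n = 18: E_18 = -13.6057 × 8² / 18² = -2.6875457 eV

The excitation energy is the difference:
ΔE = E_18 - E_8
ΔE = -2.6875457 - (-13.6057000)
ΔE = 10.9182 eV

Since this is positive, energy must be absorbed (photon absorption).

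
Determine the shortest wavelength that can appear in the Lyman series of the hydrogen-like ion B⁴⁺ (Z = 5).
3.65 nm

The series limit corresponds to the transition from n = ∞ to n = 1.
This is the highest energy (shortest wavelength) transition in the Lyman series.

E_∞ = 0 eV
E_1 = -13.6057 × 5² / 1² = -340.1425 eV

Energy at series limit:
ΔE = E_∞ - E_1 = 0 - (-340.1425) = 340.1425 eV
λ = hc/E = 1239.84 eV·nm / 340.1425 eV = 3.65 nm

This energy equals the ionization energy from the n = 1 state of B⁴⁺.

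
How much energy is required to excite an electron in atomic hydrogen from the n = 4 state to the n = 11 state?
0.74 eV

The energy levels of a hydrogen-like atom are E_n = -13.6057 eV / n².

Energy at n = 4: E_4 = -13.6057 / 4² = -0.85036 eV
Energy at n = 11: E_11 = -13.6057 / 11² = -0.11244 eV

The excitation energy is the difference:
ΔE = E_11 - E_4
ΔE = -0.11244 - (-0.85036)
ΔE = 0.74 eV

Since this is positive, energy must be absorbed (photon absorption).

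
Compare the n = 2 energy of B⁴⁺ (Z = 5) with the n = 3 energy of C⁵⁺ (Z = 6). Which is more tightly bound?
B⁴⁺ at n = 2 (E = -85.04 eV)

Using E_n = -13.6057 Z² / n² eV:

B⁴⁺ (Z = 5) at n = 2:
E = -13.6057 × 5² / 2² = -13.6057 × 25 / 4 = -85.03563 eV

C⁵⁺ (Z = 6) at n = 3:
E = -13.6057 × 6² / 3² = -13.6057 × 36 / 9 = -54.42280 eV

Since -85.03563 eV < -54.42280 eV,
B⁴⁺ at n = 2 is more tightly bound (requires more energy to ionize).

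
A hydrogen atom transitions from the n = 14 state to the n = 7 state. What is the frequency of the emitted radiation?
5.035e+13 Hz

First, find the transition energy:
E_14 = -13.6057 / 14² = -0.0694168 eV
E_7 = -13.6057 / 7² = -0.2776673 eV
|ΔE| = |E_7 - E_14| = 0.2082505 eV

Convert to Joules: E = 0.2082505 eV × (1.602177 × 10⁻¹⁹ J/eV) = 3.33654e-20 J

Using E = hf:
f = E/h = 3.33654e-20 J / (6.62607 × 10⁻³⁴ J·s)
f = 5.035e+13 Hz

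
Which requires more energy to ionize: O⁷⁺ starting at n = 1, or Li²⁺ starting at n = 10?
O⁷⁺ at n = 1 (E = -870.7648 eV)

Using E_n = -13.6057 Z² / n² eV:

O⁷⁺ (Z = 8) at n = 1:
E = -13.6057 × 8² / 1² = -13.6057 × 64 / 1 = -870.7648000 eV

Li²⁺ (Z = 3) at n = 10:
E = -13.6057 × 3² / 10² = -13.6057 × 9 / 100 = -1.2245130 eV

Since -870.7648000 eV < -1.2245130 eV,
O⁷⁺ at n = 1 is more tightly bound (requires more energy to ionize).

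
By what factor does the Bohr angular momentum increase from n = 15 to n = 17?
1.133333

In the Bohr model, L_n = nℏ, so the ratio is purely the ratio of quantum numbers:

L_17/L_15 = 17ℏ / 15ℏ = 17/15 = 1.133333

The angular momentum scales linearly with n.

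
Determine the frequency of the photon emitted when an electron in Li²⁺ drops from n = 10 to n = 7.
3.08e+14 Hz

First, find the transition energy:
E_10 = -13.6057 × 3² / 10² = -1.22451 eV
E_7 = -13.6057 × 3² / 7² = -2.49901 eV
|ΔE| = |E_7 - E_10| = 1.27450 eV

Convert to Joules: E = 1.27450 eV × (1.602177 × 10⁻¹⁹ J/eV) = 2.0420e-19 J

Using E = hf:
f = E/h = 2.0420e-19 J / (6.62607 × 10⁻³⁴ J·s)
f = 3.08e+14 Hz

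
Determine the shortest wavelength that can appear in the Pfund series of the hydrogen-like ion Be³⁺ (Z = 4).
142.39 nm

The series limit corresponds to the transition from n = ∞ to n = 5.
This is the highest energy (shortest wavelength) transition in the Pfund series.

E_∞ = 0 eV
E_5 = -13.6057 × 4² / 5² = -8.707648 eV

Energy at series limit:
ΔE = E_∞ - E_5 = 0 - (-8.707648) = 8.707648 eV
λ = hc/E = 1239.84 eV·nm / 8.707648 eV = 142.39 nm

This energy equals the ionization energy from the n = 5 state of Be³⁺.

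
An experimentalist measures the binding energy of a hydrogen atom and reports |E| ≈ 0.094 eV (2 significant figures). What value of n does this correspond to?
n = 12

The exact energy levels follow E_n = -13.6057 eV / n².

The measured value (-0.094 eV) is reported to only 2 significant figures, so we must test candidate n values and see which one matches to that precision.

Candidate energies:
  n = 10:  E = -13.6057/10² = -0.13606 eV
  n = 11:  E = -13.6057/11² = -0.11244 eV
  n = 12:  E = -13.6057/12² = -0.09448 eV  ← matches
  n = 13:  E = -13.6057/13² = -0.08051 eV
  n = 14:  E = -13.6057/14² = -0.06942 eV

Checking against the measurement of -0.094 eV (2 sig figs), only n = 12 agrees:
E_12 = -0.09448 eV, which rounds to -0.094 eV ✓

Therefore n = 12.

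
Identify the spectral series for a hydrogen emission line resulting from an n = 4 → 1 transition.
Lyman series

The spectral series in hydrogen are named based on the final (lower) energy level:
- Lyman series: n_final = 1 (ultraviolet)
- Balmer series: n_final = 2 (visible/near-UV)
- Paschen series: n_final = 3 (infrared)
- Brackett series: n_final = 4 (infrared)
- Pfund series: n_final = 5 (far infrared)

Since this transition ends at n = 1, it belongs to the Lyman series.

For reference, this 4 → 1 line has photon energy
ΔE = 13.6057 eV × (1/1² - 1/4²) = 12.7553438 eV,
corresponding to wavelength λ = hc/ΔE = 1239.84 eV·nm / 12.7553438 eV = 97.20161 nm in the ultraviolet region.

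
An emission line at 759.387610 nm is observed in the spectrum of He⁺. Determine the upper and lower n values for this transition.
n = 10 → n = 5

First, find the photon energy from the wavelength (hc = 1239.84 eV·nm):
E = hc/λ = 1239.84 eV·nm / 759.387610 nm = 1.6326840 eV

The energy levels of He⁺ satisfy E_n = -13.6057 × 2² / n² eV, so an emission n_i → n_f releases
ΔE = 13.6057 × 2² × (1/n_f² − 1/n_i²) eV.

Setting ΔE equal to the photon energy:
1/n_f² − 1/n_i² = 1.6326840 / (13.6057 × 2²) = 0.030000000

Since 1/n_i² must be positive, we need 1/n_f² > 0.030000000, i.e. n_f ≤ 5. For each allowed n_f, solve n_i = (1/n_f² − 0.030000000)^(−1/2) and check whether it is a whole number:
  n_f = 1: 1/n_i² = 1.000000000 − 0.030000000 = 0.970000000 → n_i = 1.015  (not an integer) ✗
  n_f = 2: 1/n_i² = 0.250000000 − 0.030000000 = 0.220000000 → n_i = 2.132  (not an integer) ✗
  n_f = 3: 1/n_i² = 0.111111111 − 0.030000000 = 0.081111111 → n_i = 3.511  (not an integer) ✗
  n_f = 4: 1/n_i² = 0.062500000 − 0.030000000 = 0.032500000 → n_i = 5.547  (not an integer) ✗
  n_f = 5: 1/n_i² = 0.040000000 − 0.030000000 = 0.010000000 → n_i = 10.000  → integer, n_i = 10 ✓

Only n_f = 5 gives an integer upper level, n_i = 10.

The transition is from n = 10 to n = 5 (emission).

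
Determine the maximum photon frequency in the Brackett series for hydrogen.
2.06e+14 Hz

The series limit corresponds to the transition from n = ∞ to n = 4.
This is the highest energy (shortest wavelength) transition in the Brackett series.

E_∞ = 0 eV
E_4 = -13.6057 / 4² = -0.850356 eV

Energy at series limit:
ΔE = E_∞ - E_4 = 0 - (-0.850356) = 0.850356 eV
E = 0.850356 eV × (1.602177 × 10⁻¹⁹ J/eV) = 1.3624e-19 J
f = E/h = 1.3624e-19 J / (6.62607 × 10⁻³⁴ J·s) = 2.06e+14 Hz

This energy equals the ionization energy from the n = 4 state of hydrogen.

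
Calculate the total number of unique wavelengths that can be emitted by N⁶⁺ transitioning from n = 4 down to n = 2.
3

The electron can occupy levels n = 2, 3, ..., 4 during de-excitation — that is m = 4 - 2 + 1 = 3 distinct levels.

The number of distinct spectral lines equals the number of ways to choose 2 of these m levels (each pair gives one possible emission transition):

Number of lines = m(m-1)/2 = 3×2/2 = 3

These correspond to all possible transitions between the 3 levels:
4 → 3, 4 → 2, 3 → 2

Each transition produces a photon with a unique energy (and thus wavelength). This count does not depend on Z.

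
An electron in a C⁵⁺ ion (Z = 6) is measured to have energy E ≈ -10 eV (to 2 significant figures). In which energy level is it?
n = 7

The exact energy levels follow E_n = -13.6057 Z² / n² eV with Z = 6.

The measured value (-10 eV) is reported to only 2 significant figures, so we must test candidate n values and see which one matches to that precision.

Candidate energies:
  n = 5:  E = -13.6057 × 6² / 5² = -19.59221 eV
  n = 6:  E = -13.6057 × 6² / 6² = -13.60570 eV
  n = 7:  E = -13.6057 × 6² / 7² = -9.99602 eV  ← matches
  n = 8:  E = -13.6057 × 6² / 8² = -7.65321 eV
  n = 9:  E = -13.6057 × 6² / 9² = -6.04698 eV

Checking against the measurement of -10 eV (2 sig figs), only n = 7 agrees:
E_7 = -9.99602 eV, which rounds to -10 eV ✓

Therefore n = 7.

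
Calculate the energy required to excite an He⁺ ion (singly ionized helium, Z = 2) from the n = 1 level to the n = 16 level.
54.21 eV

The energy levels of a hydrogen-like atom are E_n = -13.6057 Z² eV / n².

Energy at n = 1: E_1 = -13.6057 × 2² / 1² = -54.42280 eV
Energy at n = 16: E_16 = -13.6057 × 2² / 16² = -0.21259 eV

The excitation energy is the difference:
ΔE = E_16 - E_1
ΔE = -0.21259 - (-54.42280)
ΔE = 54.21 eV

Since this is positive, energy must be absorbed (photon absorption).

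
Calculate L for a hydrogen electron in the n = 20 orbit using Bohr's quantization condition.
2.10914e-33 J·s (or 20ℏ)

In the Bohr model, angular momentum is quantized:
L = nℏ

where ℏ = h/(2π) = 1.0545718e-34 J·s

For n = 20:
L = 20 × 1.0545718e-34 J·s
L = 2.10914e-33 J·s

This can also be written as L = 20ℏ.
The angular momentum is an integer multiple of the reduced Planck constant.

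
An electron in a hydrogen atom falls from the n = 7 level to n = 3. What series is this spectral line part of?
Paschen series

The spectral series in hydrogen are named based on the final (lower) energy level:
- Lyman series: n_final = 1 (ultraviolet)
- Balmer series: n_final = 2 (visible/near-UV)
- Paschen series: n_final = 3 (infrared)
- Brackett series: n_final = 4 (infrared)
- Pfund series: n_final = 5 (far infrared)

Since this transition ends at n = 3, it belongs to the Paschen series.

For reference, this 7 → 3 line has photon energy
ΔE = 13.6057 eV × (1/3² - 1/7²) = 1.2340770975 eV,
corresponding to wavelength λ = hc/ΔE = 1239.84 eV·nm / 1.2340770975 eV = 1004.66981 nm in the infrared region.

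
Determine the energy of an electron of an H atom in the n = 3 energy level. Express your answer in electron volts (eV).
-1.511744 eV

The energy levels of a hydrogen-like atom are given by:
E_n = -13.6057 eV / n²

For n = 3:
E_3 = -13.6057 eV / 3²
E_3 = -13.6057 eV / 9
E_3 = -1.511744 eV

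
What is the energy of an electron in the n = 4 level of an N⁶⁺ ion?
-41.667456 eV

For hydrogen-like ions, the energy levels scale with Z²:
E_n = -13.6057 Z² / n² eV

For N⁶⁺ (Z = 7) at n = 4:
E_4 = -13.6057 × 7² / 4²
E_4 = -13.6057 × 49 / 16
E_4 = -666.6793 / 16
E_4 = -41.667456 eV

The energy is 49 times more negative than hydrogen at the same n due to the stronger nuclear charge.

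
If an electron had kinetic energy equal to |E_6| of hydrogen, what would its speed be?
3.6462e+05 m/s (or 0.121623% of c)

The binding energy at n = 6 for hydrogen is:
E_6 = -13.6057/6² = -0.37793611 eV
|E_6| = 0.37793611 eV

Convert to Joules:
KE = 0.37793611 eV × (1.602177 × 10⁻¹⁹ J/eV) = 6.055205e-20 J

Using KE = ½mv²:
v = √(2·KE/m_e)
v = √(2 × 6.055205e-20 J / 9.10938 × 10⁻³¹ kg)
v = 3.6462e+05 m/s

This is approximately 0.121623% the speed of light.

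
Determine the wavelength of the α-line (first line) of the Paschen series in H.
1874.60 nm

The longest wavelength corresponds to the smallest energy transition in the series.
The Paschen series has all transitions ending at n_f = 3.

For H, the first line (α-line) is the jump from n = 4 to n = 3:
E_4 = -13.6057 / 4² = -0.85035625 eV
E_3 = -13.6057 / 3² = -1.51174444 eV
ΔE = E_4 - E_3 = 0.66138819 eV

λ = hc/E = 1239.84 eV·nm / 0.66138819 eV
λ = 1874.60 nm

This is the α-line of the Paschen series in H.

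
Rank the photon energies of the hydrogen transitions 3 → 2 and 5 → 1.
5 → 1

Calculate the energy for each transition:

Transition 3 → 2:
ΔE₁ = |E_2 - E_3| = |-13.6057/2² - (-13.6057/3²)|
ΔE₁ = |-3.401425000000 - (-1.511744444444)| = 1.889680556 eV

Transition 5 → 1:
ΔE₂ = |E_1 - E_5| = |-13.6057/1² - (-13.6057/5²)|
ΔE₂ = |-13.605700000000 - (-0.544228000000)| = 13.061472000 eV

Since 13.061472000 eV > 1.889680556 eV, the transition 5 → 1 emits the more energetic photon.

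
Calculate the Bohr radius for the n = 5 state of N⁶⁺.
0.1890 nm (or 1.8899 Å)

The Bohr radius formula is:
r_n = n² a₀ / Z

where a₀ = 0.0529177 nm is the Bohr radius.

For N⁶⁺ (Z = 7) at n = 5:
r_5 = 5² × 0.0529177 nm / 7
r_5 = 25 × 0.0529177 nm / 7
r_5 = 1.32294 nm / 7
r_5 = 0.1890 nm

The electron orbits at approximately 0.1890 nm from the nucleus.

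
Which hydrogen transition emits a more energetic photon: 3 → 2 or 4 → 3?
3 → 2

Calculate the energy for each transition:

Transition 3 → 2:
ΔE₁ = |E_2 - E_3| = |-13.6057/2² - (-13.6057/3²)|
ΔE₁ = |-3.40142500000 - (-1.51174444444)| = 1.88968056 eV

Transition 4 → 3:
ΔE₂ = |E_3 - E_4| = |-13.6057/3² - (-13.6057/4²)|
ΔE₂ = |-1.51174444444 - (-0.85035625000)| = 0.66138819 eV

Since 1.88968056 eV > 0.66138819 eV, the transition 3 → 2 emits the more energetic photon.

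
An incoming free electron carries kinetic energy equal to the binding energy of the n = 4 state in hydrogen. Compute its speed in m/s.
5.469e+05 m/s (or 0.182434% of c)

The binding energy at n = 4 for hydrogen is:
E_4 = -13.6057/4² = -0.85035625 eV
|E_4| = 0.85035625 eV

Convert to Joules:
KE = 0.85035625 eV × (1.602177 × 10⁻¹⁹ J/eV) = 1.36242e-19 J

Using KE = ½mv²:
v = √(2·KE/m_e)
v = √(2 × 1.36242e-19 J / 9.10938 × 10⁻³¹ kg)
v = 5.469e+05 m/s

This is approximately 0.182434% the speed of light.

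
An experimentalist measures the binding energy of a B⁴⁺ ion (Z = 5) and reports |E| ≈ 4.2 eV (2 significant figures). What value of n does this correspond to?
n = 9

The exact energy levels follow E_n = -13.6057 Z² / n² eV with Z = 5.

The measured value (-4.2 eV) is reported to only 2 significant figures, so we must test candidate n values and see which one matches to that precision.

Candidate energies:
  n = 7:  E = -13.6057 × 5² / 7² = -6.94168 eV
  n = 8:  E = -13.6057 × 5² / 8² = -5.31473 eV
  n = 9:  E = -13.6057 × 5² / 9² = -4.19929 eV  ← matches
  n = 10:  E = -13.6057 × 5² / 10² = -3.40143 eV
  n = 11:  E = -13.6057 × 5² / 11² = -2.81110 eV

Checking against the measurement of -4.2 eV (2 sig figs), only n = 9 agrees:
E_9 = -4.19929 eV, which rounds to -4.2 eV ✓

Therefore n = 9.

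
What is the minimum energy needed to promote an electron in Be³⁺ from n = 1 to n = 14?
216.58 eV

The energy levels of a hydrogen-like atom are E_n = -13.6057 Z² eV / n².

Energy at n = 1: E_1 = -13.6057 × 4² / 1² = -217.69120 eV
Energy at n = 14: E_14 = -13.6057 × 4² / 14² = -1.11067 eV

The excitation energy is the difference:
ΔE = E_14 - E_1
ΔE = -1.11067 - (-217.69120)
ΔE = 216.58 eV

Since this is positive, energy must be absorbed (photon absorption).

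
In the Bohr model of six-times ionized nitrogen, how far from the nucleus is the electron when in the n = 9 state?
0.61233 nm (or 6.12334 Å)

The Bohr radius formula is:
r_n = n² a₀ / Z

where a₀ = 0.05291772 nm is the Bohr radius.

For N⁶⁺ (Z = 7) at n = 9:
r_9 = 9² × 0.05291772 nm / 7
r_9 = 81 × 0.05291772 nm / 7
r_9 = 4.286335 nm / 7
r_9 = 0.61233 nm

The electron orbits at approximately 0.61233 nm from the nucleus.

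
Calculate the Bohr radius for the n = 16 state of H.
13.5469 nm (or 135.4693 Å)

The Bohr radius formula is:
r_n = n² a₀ / Z

where a₀ = 0.0529177 nm is the Bohr radius.

For H (Z = 1) at n = 16:
r_16 = 16² × 0.0529177 nm / 1
r_16 = 256 × 0.0529177 nm / 1
r_16 = 13.54693 nm / 1
r_16 = 13.5469 nm

The electron orbits at approximately 13.5469 nm from the nucleus.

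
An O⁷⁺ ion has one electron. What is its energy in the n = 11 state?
-7.196 eV

For hydrogen-like ions, the energy levels scale with Z²:
E_n = -13.6057 Z² / n² eV

For O⁷⁺ (Z = 8) at n = 11:
E_11 = -13.6057 × 8² / 11²
E_11 = -13.6057 × 64 / 121
E_11 = -870.7648 / 121
E_11 = -7.196 eV

The energy is 64 times more negative than hydrogen at the same n due to the stronger nuclear charge.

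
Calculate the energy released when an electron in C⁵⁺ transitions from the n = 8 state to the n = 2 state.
114.7981 eV

The energy levels are E_n = -13.6057 Z² eV / n².

Energy at n = 8: E_8 = -13.6057 × 6² / 8² = -7.6532063 eV
Energy at n = 2: E_2 = -13.6057 × 6² / 2² = -122.4513000 eV

For emission (electron falling to lower state), the photon energy is:
E_photon = E_8 - E_2 = |-7.6532063 - (-122.4513000)|
E_photon = 114.7981 eV

This energy is carried away by the emitted photon.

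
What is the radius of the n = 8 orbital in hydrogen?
3.3867 nm (or 33.8673 Å)

The Bohr radius formula is:
r_n = n² a₀ / Z

where a₀ = 0.0529177 nm is the Bohr radius.

For H (Z = 1) at n = 8:
r_8 = 8² × 0.0529177 nm / 1
r_8 = 64 × 0.0529177 nm / 1
r_8 = 3.38673 nm / 1
r_8 = 3.3867 nm

The electron orbits at approximately 3.3867 nm from the nucleus.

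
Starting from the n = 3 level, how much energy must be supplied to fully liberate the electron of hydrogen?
1.51 eV

The ionization energy is the energy needed to remove the electron completely (n → ∞).

For hydrogen, E_n = -13.6057 eV / n².

At n = 3: E_3 = -13.6057 / 3² = -1.51174 eV
At n = ∞: E_∞ = 0 eV

Ionization energy = E_∞ - E_3 = 0 - (-1.51174) = 1.51174 eV
Ionization energy ≈ 1.51 eV

This is also called the binding energy of the electron in state n = 3.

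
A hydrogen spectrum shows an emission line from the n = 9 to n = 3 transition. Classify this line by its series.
Paschen series

The spectral series in hydrogen are named based on the final (lower) energy level:
- Lyman series: n_final = 1 (ultraviolet)
- Balmer series: n_final = 2 (visible/near-UV)
- Paschen series: n_final = 3 (infrared)
- Brackett series: n_final = 4 (infrared)
- Pfund series: n_final = 5 (far infrared)

Since this transition ends at n = 3, it belongs to the Paschen series.

For reference, this 9 → 3 line has photon energy
ΔE = 13.6057 eV × (1/3² - 1/9²) = 1.343773 eV,
corresponding to wavelength λ = hc/ΔE = 1239.84 eV·nm / 1.343773 eV = 922.66 nm in the infrared region.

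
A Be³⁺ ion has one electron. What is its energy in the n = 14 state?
-1.11 eV

For hydrogen-like ions, the energy levels scale with Z²:
E_n = -13.6057 Z² / n² eV

For Be³⁺ (Z = 4) at n = 14:
E_14 = -13.6057 × 4² / 14²
E_14 = -13.6057 × 16 / 196
E_14 = -217.6912 / 196
E_14 = -1.11 eV

The energy is 16 times more negative than hydrogen at the same n due to the stronger nuclear charge.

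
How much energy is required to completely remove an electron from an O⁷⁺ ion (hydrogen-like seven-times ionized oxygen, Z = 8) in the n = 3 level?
96.751644 eV

The ionization energy is the energy needed to remove the electron completely (n → ∞).

For a hydrogen-like ion with Z = 8, E_n = -13.6057 Z² / n² eV.

At n = 3: E_3 = -13.6057 × 8² / 3² = -96.751644444 eV
At n = ∞: E_∞ = 0 eV

Ionization energy = E_∞ - E_3 = 0 - (-96.751644444) = 96.751644444 eV
Ionization energy ≈ 96.751644 eV

This is also called the binding energy of the electron in state n = 3.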